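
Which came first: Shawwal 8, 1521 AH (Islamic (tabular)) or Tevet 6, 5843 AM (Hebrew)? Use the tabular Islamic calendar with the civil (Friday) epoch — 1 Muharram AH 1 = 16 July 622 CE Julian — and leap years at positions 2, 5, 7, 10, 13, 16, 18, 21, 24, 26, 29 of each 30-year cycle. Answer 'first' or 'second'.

second

Converting both to JDN: 2487350 vs 2481856; the smaller is the second.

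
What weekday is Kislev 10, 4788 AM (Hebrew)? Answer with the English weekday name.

Sunday

Equivalently 18 November 1027 Gregorian, JDN 2096485.
2096485 ≡ 6 (mod 7); counting from Monday = 0 gives Sunday.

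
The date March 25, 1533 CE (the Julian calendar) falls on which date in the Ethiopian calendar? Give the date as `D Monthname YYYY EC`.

Julian Day Number of the source date = 2281070.
Converting JDN 2281070 to the Ethiopian calendar gives 29 Megabit 1525 EC.

29 Megabit 1525 EC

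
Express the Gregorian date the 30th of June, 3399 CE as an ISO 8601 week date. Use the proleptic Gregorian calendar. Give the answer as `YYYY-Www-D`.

The weekday is Sunday (ISO weekday 7).
That Sunday belongs to ISO week 26 of ISO year 3399.

3399-W26-7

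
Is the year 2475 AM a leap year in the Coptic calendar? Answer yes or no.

yes

2475 mod 4 = 3; in the Coptic calendar a year is leap when year mod 4 = 3, so it is a leap year.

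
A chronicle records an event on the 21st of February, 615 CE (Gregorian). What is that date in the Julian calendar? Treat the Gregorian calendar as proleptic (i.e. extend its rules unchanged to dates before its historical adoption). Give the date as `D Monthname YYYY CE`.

For dates in this range the Gregorian date is 3 days ahead of the Julian.
21 February 615 Gregorian − 3 days → 18 February 615 Julian.

18 February 615 CE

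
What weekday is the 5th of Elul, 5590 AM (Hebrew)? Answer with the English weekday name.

Tuesday

In the Gregorian calendar this is 24 August 1830 (JDN 2389689).
Since JDN mod 7 = 1 (0 = Monday), the day is Tuesday.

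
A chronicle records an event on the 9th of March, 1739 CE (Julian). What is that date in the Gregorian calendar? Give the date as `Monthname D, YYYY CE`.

March 20, 1739 CE

The Julian–Gregorian offset here is 11 days (Julian trailing).
9 March 1739 Julian + 11 days → 20 March 1739 Gregorian.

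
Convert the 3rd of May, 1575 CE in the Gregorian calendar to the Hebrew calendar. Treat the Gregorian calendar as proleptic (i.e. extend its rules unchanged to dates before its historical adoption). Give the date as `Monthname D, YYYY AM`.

Iyar 13, 5335 AM

Both dates share Julian Day Number 2296439; in the Hebrew calendar that is 13 Iyar 5335 AM.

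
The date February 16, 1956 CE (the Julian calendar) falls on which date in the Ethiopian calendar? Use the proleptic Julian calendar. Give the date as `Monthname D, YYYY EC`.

Julian Day Number of the source date = 2435533.
Converting JDN 2435533 to the Ethiopian calendar gives 21 Yekatit 1948 EC.

Yekatit 21, 1948 EC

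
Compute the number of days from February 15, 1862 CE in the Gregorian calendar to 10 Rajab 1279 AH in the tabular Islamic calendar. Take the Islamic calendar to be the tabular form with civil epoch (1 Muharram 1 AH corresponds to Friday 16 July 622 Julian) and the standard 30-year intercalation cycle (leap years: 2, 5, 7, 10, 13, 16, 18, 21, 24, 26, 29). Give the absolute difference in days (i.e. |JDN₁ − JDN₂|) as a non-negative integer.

JDN of the first date = 2401187.
JDN of the second date = 2401507.
|2401507 − 2401187| = 320.

320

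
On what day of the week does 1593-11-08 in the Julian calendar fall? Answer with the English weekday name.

In the Gregorian calendar this is 18 November 1593 (JDN 2303213).
2303213 ≡ 3 (mod 7); counting from Monday = 0 gives Thursday.

Thursday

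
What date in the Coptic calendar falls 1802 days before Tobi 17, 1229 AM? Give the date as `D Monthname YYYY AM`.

The starting date is JDN 2273693; 2273693 − 1802 = 2271891.
JDN 2271891 corresponds to 11 Meshir 1224 AM.

11 Meshir 1224 AM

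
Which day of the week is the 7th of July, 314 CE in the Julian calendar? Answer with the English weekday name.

Wednesday

Equivalently 8 July 314 Gregorian, JDN 1835934.
Since JDN mod 7 = 2 (0 = Monday), the day is Wednesday.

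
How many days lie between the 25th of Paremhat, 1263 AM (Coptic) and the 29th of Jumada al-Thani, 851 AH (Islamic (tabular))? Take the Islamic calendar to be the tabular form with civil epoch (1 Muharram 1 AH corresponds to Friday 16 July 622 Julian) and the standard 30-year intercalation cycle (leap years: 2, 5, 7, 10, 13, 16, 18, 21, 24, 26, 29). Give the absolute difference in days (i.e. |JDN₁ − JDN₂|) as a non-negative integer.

36351

First date → JDN 2286179; second date → JDN 2249828.
The interval is |2286179 − 2249828| = 36351 days.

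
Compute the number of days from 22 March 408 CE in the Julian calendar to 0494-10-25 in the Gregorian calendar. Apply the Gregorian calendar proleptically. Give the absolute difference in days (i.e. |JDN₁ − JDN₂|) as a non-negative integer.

31627

First date → JDN 1870161; second date → JDN 1901788.
The interval is |1870161 − 1901788| = 31627 days.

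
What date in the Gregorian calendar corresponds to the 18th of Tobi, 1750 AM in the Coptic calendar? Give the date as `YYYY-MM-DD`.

2034-01-26

Both dates share Julian Day Number 2463989; in the Gregorian calendar that is 26 January 2034 CE.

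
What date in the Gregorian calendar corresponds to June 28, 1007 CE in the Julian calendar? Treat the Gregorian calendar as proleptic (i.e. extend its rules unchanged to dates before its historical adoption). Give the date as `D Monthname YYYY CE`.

4 July 1007 CE

For dates in this range the Gregorian date is 6 days ahead of the Julian.
28 June 1007 Julian + 6 days → 4 July 1007 Gregorian.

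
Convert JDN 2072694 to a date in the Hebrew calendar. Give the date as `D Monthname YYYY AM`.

JDN 2072694 is 28 September 962 in the proleptic Gregorian calendar.
In the Hebrew calendar that day is 22 Tishrei 4723 AM.

22 Tishrei 4723 AM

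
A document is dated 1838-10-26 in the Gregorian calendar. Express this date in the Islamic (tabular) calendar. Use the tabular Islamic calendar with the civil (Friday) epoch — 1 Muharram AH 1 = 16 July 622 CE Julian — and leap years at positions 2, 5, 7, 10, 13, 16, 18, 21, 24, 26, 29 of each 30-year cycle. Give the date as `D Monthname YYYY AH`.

7 Sha'ban 1254 AH

Both dates share Julian Day Number 2392674; in the tabular Islamic calendar that is 7 Sha'ban 1254 AH.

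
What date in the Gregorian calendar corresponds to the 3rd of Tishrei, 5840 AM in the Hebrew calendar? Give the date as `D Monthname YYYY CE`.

Both dates share Julian Day Number 2480670; in the Gregorian calendar that is 28 September 2079 CE.

28 September 2079 CE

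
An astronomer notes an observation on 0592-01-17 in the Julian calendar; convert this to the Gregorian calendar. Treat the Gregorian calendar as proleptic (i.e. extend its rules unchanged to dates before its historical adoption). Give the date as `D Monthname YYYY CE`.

19 January 592 CE

For dates in this range the Gregorian date is 2 days ahead of the Julian.
17 January 592 Julian + 2 days → 19 January 592 Gregorian.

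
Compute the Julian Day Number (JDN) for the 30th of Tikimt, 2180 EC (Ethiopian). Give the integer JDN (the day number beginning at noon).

In the Gregorian calendar the same day is 11 November 2187.
JDN 2299161 is 15 October 1582 CE (Gregorian); the target day is +220999 days from there, so JDN = 2520160.

2520160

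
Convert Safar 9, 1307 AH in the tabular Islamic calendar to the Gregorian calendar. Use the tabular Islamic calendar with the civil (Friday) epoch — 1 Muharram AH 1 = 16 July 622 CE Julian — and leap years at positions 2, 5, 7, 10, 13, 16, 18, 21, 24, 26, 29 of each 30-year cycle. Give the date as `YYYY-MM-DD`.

1889-10-05

Julian Day Number of the source date = 2411281.
Converting JDN 2411281 to the Gregorian calendar gives 5 October 1889 CE.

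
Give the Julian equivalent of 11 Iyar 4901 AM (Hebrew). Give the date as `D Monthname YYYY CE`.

20 April 1141 CE

The source date corresponds to 27 April 1141 in the proleptic Gregorian calendar (JDN 2137918).
That day falls on 20 April 1141 CE in the Julian calendar.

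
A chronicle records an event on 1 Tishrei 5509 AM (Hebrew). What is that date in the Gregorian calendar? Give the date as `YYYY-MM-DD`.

1748-09-23

Julian Day Number of the source date = 2359770.
Converting JDN 2359770 to the Gregorian calendar gives 23 September 1748 CE.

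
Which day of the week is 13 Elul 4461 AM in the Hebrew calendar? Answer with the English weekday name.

Monday

This is JDN 1977332 (26 August 701 Gregorian).
1977332 ≡ 0 (mod 7); counting from Monday = 0 gives Monday.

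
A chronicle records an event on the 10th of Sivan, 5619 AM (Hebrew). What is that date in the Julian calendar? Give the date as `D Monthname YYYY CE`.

31 May 1859 CE

The source date corresponds to 12 June 1859 in the Gregorian calendar (JDN 2400208).
That day falls on 31 May 1859 CE in the Julian calendar.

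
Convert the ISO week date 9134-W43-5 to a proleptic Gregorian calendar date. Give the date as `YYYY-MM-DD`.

ISO week 1 of 9134 is the week containing the first Thursday of 9134.
Week 43, day 5 (Friday) lands on 9134-10-26.

9134-10-26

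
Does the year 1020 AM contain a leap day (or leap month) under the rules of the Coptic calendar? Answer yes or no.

1020 mod 4 = 0; in the Coptic calendar a year is leap when year mod 4 = 3, so it is a common year.

no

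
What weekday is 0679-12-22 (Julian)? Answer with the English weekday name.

This is JDN 1969418 (25 December 679 Gregorian).
JDN 1969418 mod 7 = 3, and JDN 0 was a Monday, so this is a Thursday.

Thursday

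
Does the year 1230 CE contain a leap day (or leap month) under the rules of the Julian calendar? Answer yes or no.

1230 mod 4 = 2, so it is a common year in the Julian calendar.

no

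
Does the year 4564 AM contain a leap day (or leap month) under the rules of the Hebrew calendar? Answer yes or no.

Hebrew year 4564 is year 4 of its 19-year Metonic cycle; leap years are at positions 3, 6, 8, 11, 14, 17, 19, so it is a common year (12 months).

no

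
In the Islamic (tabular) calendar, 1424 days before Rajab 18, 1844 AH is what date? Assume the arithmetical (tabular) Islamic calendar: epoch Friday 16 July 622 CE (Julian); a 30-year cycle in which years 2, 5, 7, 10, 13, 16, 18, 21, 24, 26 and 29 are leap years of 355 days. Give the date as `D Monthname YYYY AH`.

The starting date is JDN 2601732; 2601732 − 1424 = 2600308.
JDN 2600308 corresponds to 12 Rajab 1840 AH.

12 Rajab 1840 AH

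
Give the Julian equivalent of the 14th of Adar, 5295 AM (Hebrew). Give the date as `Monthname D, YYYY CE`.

Both dates share Julian Day Number 2281765; in the Julian calendar that is 18 February 1535 CE.

February 18, 1535 CE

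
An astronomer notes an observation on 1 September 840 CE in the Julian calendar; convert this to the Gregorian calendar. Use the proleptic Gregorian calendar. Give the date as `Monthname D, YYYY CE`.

September 5, 840 CE

At this point the Julian calendar is 4 days behind the Gregorian.
1 September 840 Julian + 4 days → 5 September 840 Gregorian.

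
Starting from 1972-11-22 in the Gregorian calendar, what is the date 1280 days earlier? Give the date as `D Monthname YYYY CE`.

22 May 1969 CE

JDN of 1972-11-22 = 2441644.
2441644 − 1280 = 2440364.
JDN 2440364 in the Gregorian calendar is 22 May 1969 CE.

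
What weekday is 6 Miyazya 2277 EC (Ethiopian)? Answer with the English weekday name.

Thursday

Equivalently 16 April 2285 Gregorian, JDN 2555745.
2555745 ≡ 3 (mod 7); counting from Monday = 0 gives Thursday.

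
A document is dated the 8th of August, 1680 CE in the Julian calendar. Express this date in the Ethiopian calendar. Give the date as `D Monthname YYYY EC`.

Julian Day Number of the source date = 2334898.
Converting JDN 2334898 to the Ethiopian calendar gives 15 Nehase 1672 EC.

15 Nehase 1672 EC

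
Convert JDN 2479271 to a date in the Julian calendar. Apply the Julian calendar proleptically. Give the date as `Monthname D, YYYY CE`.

November 16, 2075 CE

JDN 2479271 is 29 November 2075 in the Gregorian calendar.
In the Julian calendar that day is November 16, 2075 CE.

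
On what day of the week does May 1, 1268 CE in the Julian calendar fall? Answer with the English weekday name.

In the proleptic Gregorian calendar this is 8 May 1268 (JDN 2184316).
2184316 ≡ 1 (mod 7); counting from Monday = 0 gives Tuesday.

Tuesday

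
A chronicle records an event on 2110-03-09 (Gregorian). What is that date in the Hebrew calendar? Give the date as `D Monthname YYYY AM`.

17 Adar 5870 AM

Both dates share Julian Day Number 2491789; in the Hebrew calendar that is 17 Adar 5870 AM.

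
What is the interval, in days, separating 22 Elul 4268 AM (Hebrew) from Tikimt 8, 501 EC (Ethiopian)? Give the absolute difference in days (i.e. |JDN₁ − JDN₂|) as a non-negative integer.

JDN of the first date = 1906851.
JDN of the second date = 1906883.
|1906883 − 1906851| = 32.

32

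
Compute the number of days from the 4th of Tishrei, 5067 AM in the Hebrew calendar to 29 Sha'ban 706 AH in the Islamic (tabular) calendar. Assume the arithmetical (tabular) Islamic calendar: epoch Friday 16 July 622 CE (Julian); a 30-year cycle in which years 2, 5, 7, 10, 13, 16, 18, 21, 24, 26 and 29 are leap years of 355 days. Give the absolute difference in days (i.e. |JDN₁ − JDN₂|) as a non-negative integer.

173

First date → JDN 2198330; second date → JDN 2198503.
The interval is |2198330 − 2198503| = 173 days.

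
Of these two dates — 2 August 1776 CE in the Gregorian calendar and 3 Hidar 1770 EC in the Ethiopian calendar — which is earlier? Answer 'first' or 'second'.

first

First date → JDN 2369945; second date → JDN 2370410.
JDN 2369945 < JDN 2370410, so the first date is earlier.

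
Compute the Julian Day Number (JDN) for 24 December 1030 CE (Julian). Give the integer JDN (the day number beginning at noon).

2097623

Equivalently 30 December 1030 (proleptic Gregorian).
JDN 2451545 is 1 January 2000 CE (Gregorian); the target day is −353922 days from there, so JDN = 2097623.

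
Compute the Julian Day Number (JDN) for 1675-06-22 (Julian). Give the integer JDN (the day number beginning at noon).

2333024

In the Gregorian calendar the same day is 2 July 1675.
JDN 2400001 is 17 November 1858 CE (Gregorian), MJD 0; the target day is −66977 days from there, so JDN = 2333024.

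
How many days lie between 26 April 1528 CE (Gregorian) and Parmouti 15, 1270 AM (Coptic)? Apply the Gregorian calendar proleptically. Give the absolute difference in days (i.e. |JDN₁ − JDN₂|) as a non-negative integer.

JDN of the first date = 2279266.
JDN of the second date = 2288756.
|2288756 − 2279266| = 9490.

9490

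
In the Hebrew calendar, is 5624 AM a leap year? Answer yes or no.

yes

Hebrew year 5624 is year 19 of its 19-year Metonic cycle; leap years are at positions 3, 6, 8, 11, 14, 17, 19, so it is a leap year (13 months).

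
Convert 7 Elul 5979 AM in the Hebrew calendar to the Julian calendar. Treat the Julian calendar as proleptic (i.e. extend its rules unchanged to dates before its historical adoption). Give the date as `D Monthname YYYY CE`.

4 August 2219 CE

Both dates share Julian Day Number 2531763; in the Julian calendar that is 4 August 2219 CE.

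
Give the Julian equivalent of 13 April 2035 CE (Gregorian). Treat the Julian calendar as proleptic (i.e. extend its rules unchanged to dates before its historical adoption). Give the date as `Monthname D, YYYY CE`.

For dates in this range the Gregorian date is 13 days ahead of the Julian.
13 April 2035 Gregorian − 13 days → 31 March 2035 Julian.

March 31, 2035 CE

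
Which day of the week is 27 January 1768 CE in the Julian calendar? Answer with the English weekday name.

This is JDN 2366846 (7 February 1768 Gregorian).
2366846 ≡ 6 (mod 7); counting from Monday = 0 gives Sunday.

Sunday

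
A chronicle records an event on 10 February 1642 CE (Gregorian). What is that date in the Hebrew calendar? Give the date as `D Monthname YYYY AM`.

Julian Day Number of the source date = 2320829.
Converting JDN 2320829 to the Hebrew calendar gives 10 Adar I 5402 AM.

10 Adar I 5402 AM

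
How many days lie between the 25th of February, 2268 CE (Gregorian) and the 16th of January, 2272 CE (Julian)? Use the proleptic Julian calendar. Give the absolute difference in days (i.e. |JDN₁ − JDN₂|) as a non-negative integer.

1436

First date → JDN 2549485; second date → JDN 2550921.
The interval is |2549485 − 2550921| = 1436 days.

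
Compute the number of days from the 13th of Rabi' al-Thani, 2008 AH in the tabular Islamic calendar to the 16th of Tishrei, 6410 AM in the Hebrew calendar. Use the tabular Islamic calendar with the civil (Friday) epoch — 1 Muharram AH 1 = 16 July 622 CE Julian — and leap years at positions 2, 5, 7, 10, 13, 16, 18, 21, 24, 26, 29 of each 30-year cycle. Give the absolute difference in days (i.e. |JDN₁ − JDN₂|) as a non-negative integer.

JDN of the first date = 2659755.
JDN of the second date = 2688874.
|2688874 − 2659755| = 29119.

29119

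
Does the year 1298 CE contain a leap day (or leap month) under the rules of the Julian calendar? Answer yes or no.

1298 mod 4 = 2, so it is a common year in the Julian calendar.

no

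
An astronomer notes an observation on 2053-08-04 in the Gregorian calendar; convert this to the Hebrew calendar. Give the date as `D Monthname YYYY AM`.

Julian Day Number of the source date = 2471119.
Converting JDN 2471119 to the Hebrew calendar gives 20 Av 5813 AM.

20 Av 5813 AM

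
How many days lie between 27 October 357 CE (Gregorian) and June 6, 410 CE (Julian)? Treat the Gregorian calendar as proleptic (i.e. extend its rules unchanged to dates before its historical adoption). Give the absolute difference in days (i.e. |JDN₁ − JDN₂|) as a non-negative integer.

19216

JDN of the first date = 1851751.
JDN of the second date = 1870967.
|1870967 − 1851751| = 19216.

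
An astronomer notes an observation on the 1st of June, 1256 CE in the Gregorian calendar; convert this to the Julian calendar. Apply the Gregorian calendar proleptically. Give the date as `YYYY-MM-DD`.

At this point the Julian calendar is 7 days behind the Gregorian.
1 June 1256 Gregorian − 7 days → 25 May 1256 Julian.

1256-05-25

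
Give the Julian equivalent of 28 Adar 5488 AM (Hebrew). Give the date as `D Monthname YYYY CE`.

The source date corresponds to 9 March 1728 in the Gregorian calendar (JDN 2352267).
That day falls on 27 February 1728 CE in the Julian calendar.

27 February 1728 CE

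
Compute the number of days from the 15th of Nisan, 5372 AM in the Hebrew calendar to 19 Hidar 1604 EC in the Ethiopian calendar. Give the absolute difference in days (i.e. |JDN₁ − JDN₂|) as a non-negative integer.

First date → JDN 2309938; second date → JDN 2309795.
The interval is |2309938 − 2309795| = 143 days.

143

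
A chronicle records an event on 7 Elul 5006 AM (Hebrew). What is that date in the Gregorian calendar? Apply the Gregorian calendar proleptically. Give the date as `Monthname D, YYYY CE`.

Both dates share Julian Day Number 2176392; in the Gregorian calendar that is 28 August 1246 CE.

August 28, 1246 CE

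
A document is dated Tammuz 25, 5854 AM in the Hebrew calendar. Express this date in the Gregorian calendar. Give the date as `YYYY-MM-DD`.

2094-07-09

Julian Day Number of the source date = 2486068.
Converting JDN 2486068 to the Gregorian calendar gives 9 July 2094 CE.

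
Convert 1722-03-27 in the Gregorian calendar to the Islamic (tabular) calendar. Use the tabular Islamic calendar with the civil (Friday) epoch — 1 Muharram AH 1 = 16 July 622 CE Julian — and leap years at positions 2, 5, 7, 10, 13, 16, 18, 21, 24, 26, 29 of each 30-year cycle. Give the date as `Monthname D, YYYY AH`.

Jumada al-Thani 9, 1134 AH

Julian Day Number of the source date = 2350093.
Converting JDN 2350093 to the tabular Islamic calendar gives 9 Jumada al-Thani 1134 AH.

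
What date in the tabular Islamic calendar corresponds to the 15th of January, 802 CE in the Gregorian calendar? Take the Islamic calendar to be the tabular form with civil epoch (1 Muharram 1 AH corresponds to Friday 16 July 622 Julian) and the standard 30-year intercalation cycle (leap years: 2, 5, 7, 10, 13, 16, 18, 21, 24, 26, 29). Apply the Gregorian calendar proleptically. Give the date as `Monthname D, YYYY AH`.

Julian Day Number of the source date = 2013999.
Converting JDN 2013999 to the tabular Islamic calendar gives 2 Muharram 186 AH.

Muharram 2, 186 AH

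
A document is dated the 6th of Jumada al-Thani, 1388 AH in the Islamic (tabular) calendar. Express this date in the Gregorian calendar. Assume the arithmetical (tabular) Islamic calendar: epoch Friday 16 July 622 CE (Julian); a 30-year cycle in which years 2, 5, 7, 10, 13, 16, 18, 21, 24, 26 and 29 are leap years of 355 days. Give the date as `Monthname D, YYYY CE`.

August 31, 1968 CE

Julian Day Number of the source date = 2440100.
Converting JDN 2440100 to the Gregorian calendar gives 31 August 1968 CE.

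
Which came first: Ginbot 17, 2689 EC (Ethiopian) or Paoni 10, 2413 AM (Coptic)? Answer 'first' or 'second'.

Converting both to JDN: 2706269 vs 2706292; the smaller is the first.

first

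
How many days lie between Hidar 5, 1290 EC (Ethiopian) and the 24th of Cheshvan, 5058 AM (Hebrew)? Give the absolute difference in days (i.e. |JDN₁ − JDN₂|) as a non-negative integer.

10

JDN of the first date = 2195092.
JDN of the second date = 2195102.
|2195102 − 2195092| = 10.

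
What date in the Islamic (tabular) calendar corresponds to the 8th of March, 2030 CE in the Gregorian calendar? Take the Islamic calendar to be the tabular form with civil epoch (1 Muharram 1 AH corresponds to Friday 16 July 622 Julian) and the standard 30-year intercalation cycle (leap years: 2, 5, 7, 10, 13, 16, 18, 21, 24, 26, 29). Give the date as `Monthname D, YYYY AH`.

Julian Day Number of the source date = 2462569.
Converting JDN 2462569 to the tabular Islamic calendar gives 3 Dhu al-Qa'dah 1451 AH.

Dhu al-Qa'dah 3, 1451 AH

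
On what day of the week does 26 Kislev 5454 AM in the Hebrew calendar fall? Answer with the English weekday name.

This is JDN 2339774 (24 December 1693 Gregorian).
Since JDN mod 7 = 3 (0 = Monday), the day is Thursday.

Thursday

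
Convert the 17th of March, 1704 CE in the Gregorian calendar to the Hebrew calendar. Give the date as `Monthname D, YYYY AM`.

Adar II 11, 5464 AM

Both dates share Julian Day Number 2343509; in the Hebrew calendar that is 11 Adar II 5464 AM.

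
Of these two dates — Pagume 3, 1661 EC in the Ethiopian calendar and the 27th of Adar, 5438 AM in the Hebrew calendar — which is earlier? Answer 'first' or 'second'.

Converting both to JDN: 2330898 vs 2334017; the smaller is the first.

first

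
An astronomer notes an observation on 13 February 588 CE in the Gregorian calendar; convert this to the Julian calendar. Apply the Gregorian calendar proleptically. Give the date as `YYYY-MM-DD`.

The Julian–Gregorian offset here is 2 days (Julian trailing).
13 February 588 Gregorian − 2 days → 11 February 588 Julian.

0588-02-11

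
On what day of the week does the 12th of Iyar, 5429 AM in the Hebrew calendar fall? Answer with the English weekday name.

Monday

In the Gregorian calendar this is 13 May 1669 (JDN 2330783).
JDN 2330783 mod 7 = 0, and JDN 0 was a Monday, so this is a Monday.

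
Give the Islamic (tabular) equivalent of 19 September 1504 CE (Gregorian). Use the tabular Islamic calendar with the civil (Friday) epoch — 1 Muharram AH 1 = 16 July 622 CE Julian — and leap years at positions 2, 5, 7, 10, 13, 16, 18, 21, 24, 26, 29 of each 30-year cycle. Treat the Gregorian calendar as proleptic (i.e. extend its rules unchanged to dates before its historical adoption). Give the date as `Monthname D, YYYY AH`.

Rabi' al-Awwal 29, 910 AH

Julian Day Number of the source date = 2270646.
Converting JDN 2270646 to the tabular Islamic calendar gives 29 Rabi' al-Awwal 910 AH.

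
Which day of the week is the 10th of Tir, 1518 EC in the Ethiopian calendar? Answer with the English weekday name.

Friday

This is JDN 2278434 (15 January 1526 Gregorian).
JDN 2278434 mod 7 = 4, and JDN 0 was a Monday, so this is a Friday.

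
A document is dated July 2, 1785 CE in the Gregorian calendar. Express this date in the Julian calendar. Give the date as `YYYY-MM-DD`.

The Julian–Gregorian offset here is 11 days (Julian trailing).
2 July 1785 Gregorian − 11 days → 21 June 1785 Julian.

1785-06-21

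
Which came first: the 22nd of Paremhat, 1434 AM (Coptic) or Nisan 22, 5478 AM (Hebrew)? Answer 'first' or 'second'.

first

First date → JDN 2348634; second date → JDN 2348659.
JDN 2348634 < JDN 2348659, so the first date is earlier.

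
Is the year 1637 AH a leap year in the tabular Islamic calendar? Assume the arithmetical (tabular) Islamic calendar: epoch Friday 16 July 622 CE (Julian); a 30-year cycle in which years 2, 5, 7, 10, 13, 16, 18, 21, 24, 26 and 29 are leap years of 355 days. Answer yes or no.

Year 1637 AH is year 17 of its 30-year cycle; leap positions are 2, 5, 7, 10, 13, 16, 18, 21, 24, 26, 29, so it is a common year (354 days).

no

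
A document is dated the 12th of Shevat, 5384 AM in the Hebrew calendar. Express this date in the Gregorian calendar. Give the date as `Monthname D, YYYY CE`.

Julian Day Number of the source date = 2314246.
Converting JDN 2314246 to the Gregorian calendar gives 2 February 1624 CE.

February 2, 1624 CE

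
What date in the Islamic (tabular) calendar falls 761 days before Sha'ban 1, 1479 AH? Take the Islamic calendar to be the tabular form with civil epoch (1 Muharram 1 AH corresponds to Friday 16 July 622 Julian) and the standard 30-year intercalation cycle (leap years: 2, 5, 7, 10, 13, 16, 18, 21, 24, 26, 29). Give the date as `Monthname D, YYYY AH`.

Counting 761 days back from JDN 2472401 reaches JDN 2471640, which is Jumada al-Thani 8, 1477 AH.

Jumada al-Thani 8, 1477 AH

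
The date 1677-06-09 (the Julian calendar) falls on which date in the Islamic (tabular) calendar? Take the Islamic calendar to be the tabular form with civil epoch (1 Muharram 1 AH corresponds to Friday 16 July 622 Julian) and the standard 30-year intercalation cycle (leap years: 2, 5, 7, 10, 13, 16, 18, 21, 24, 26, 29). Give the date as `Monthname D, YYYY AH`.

Rabi' al-Thani 17, 1088 AH

Julian Day Number of the source date = 2333742.
Converting JDN 2333742 to the tabular Islamic calendar gives 17 Rabi' al-Thani 1088 AH.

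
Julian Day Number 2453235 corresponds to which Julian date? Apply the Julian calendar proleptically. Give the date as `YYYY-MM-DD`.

JDN 2453235 is 17 August 2004 in the Gregorian calendar.
In the Julian calendar that day is 2004-08-04.

2004-08-04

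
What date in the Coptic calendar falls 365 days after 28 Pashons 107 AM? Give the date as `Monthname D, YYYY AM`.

Pashons 27, 108 AM

JDN of 28 Pashons 107 AM = 1864013.
1864013 + 365 = 1864378.
JDN 1864378 in the Coptic calendar is Pashons 27, 108 AM.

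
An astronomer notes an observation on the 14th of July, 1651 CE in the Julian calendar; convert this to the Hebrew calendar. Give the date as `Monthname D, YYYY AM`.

Av 6, 5411 AM

Both dates share Julian Day Number 2324280; in the Hebrew calendar that is 6 Av 5411 AM.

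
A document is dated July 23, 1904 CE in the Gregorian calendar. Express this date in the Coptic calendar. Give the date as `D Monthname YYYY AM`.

16 Epip 1620 AM

Both dates share Julian Day Number 2416685; in the Coptic calendar that is 16 Epip 1620 AM.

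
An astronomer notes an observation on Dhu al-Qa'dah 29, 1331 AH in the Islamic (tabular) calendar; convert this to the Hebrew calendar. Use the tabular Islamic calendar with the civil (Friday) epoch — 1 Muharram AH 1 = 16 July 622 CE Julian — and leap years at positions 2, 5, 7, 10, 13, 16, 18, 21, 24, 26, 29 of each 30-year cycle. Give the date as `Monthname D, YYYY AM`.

Tishrei 29, 5674 AM

Julian Day Number of the source date = 2420071.
Converting JDN 2420071 to the Hebrew calendar gives 29 Tishrei 5674 AM.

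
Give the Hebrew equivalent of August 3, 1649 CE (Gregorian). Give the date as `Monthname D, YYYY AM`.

Av 25, 5409 AM

Julian Day Number of the source date = 2323560.
Converting JDN 2323560 to the Hebrew calendar gives 25 Av 5409 AM.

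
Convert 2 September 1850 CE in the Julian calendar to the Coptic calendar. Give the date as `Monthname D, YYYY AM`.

The source date corresponds to 14 September 1850 in the Gregorian calendar (JDN 2397015).
That day falls on 5 Thout 1567 AM in the Coptic calendar.

Thout 5, 1567 AM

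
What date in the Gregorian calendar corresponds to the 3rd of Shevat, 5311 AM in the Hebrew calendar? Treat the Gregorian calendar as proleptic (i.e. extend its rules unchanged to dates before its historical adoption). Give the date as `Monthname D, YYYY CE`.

Both dates share Julian Day Number 2287570; in the Gregorian calendar that is 20 January 1551 CE.

January 20, 1551 CE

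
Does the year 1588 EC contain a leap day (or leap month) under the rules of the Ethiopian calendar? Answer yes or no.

1588 mod 4 = 0; in the Ethiopian calendar a year is leap when year mod 4 = 3, so it is a common year.

no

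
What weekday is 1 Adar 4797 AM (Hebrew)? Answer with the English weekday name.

Saturday

In the proleptic Gregorian calendar this is 25 February 1037 (JDN 2099872).
JDN 2099872 mod 7 = 5, and JDN 0 was a Monday, so this is a Saturday.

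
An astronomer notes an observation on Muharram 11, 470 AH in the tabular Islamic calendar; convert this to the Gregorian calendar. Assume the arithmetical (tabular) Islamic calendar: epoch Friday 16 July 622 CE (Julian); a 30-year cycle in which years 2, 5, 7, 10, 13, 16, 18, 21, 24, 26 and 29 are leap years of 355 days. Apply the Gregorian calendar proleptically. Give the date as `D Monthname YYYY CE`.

Julian Day Number of the source date = 2114648.
Converting JDN 2114648 to the Gregorian calendar gives 10 August 1077 CE.

10 August 1077 CE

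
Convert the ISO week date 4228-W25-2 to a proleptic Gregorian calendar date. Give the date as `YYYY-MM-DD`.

4228-06-17

ISO week 1 of 4228 is the week containing the first Thursday of 4228.
Week 25, day 2 (Tuesday) lands on 4228-06-17.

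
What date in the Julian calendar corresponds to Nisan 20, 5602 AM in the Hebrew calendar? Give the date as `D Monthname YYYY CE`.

Both dates share Julian Day Number 2393926; in the Julian calendar that is 19 March 1842 CE.

19 March 1842 CE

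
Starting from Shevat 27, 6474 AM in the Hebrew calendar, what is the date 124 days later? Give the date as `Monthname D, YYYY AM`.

JDN of Shevat 27, 6474 AM = 2712361.
2712361 + 124 = 2712485.
JDN 2712485 in the Hebrew calendar is Sivan 3, 6474 AM.

Sivan 3, 6474 AM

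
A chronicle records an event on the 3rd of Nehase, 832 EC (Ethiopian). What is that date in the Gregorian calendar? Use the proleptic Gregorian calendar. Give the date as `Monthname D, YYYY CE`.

Julian Day Number of the source date = 2028076.
Converting JDN 2028076 to the Gregorian calendar gives 31 July 840 CE.

July 31, 840 CE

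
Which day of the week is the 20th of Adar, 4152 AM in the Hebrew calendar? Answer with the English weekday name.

Equivalently 2 March 392 Gregorian, JDN 1864296.
Since JDN mod 7 = 0 (0 = Monday), the day is Monday.

Monday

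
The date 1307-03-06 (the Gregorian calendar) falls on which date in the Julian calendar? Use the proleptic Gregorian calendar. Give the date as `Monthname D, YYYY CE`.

February 26, 1307 CE

The Julian–Gregorian offset here is 8 days (Julian trailing).
6 March 1307 Gregorian − 8 days → 26 February 1307 Julian.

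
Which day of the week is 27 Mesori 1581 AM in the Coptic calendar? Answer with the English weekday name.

Equivalently 1 September 1865 Gregorian, JDN 2402481.
Since JDN mod 7 = 4 (0 = Monday), the day is Friday.

Friday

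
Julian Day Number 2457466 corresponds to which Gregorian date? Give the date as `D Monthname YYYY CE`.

18 March 2016 CE

Counting from JDN 2299161 = 15 Oct 1582 gives an offset of 158305 days.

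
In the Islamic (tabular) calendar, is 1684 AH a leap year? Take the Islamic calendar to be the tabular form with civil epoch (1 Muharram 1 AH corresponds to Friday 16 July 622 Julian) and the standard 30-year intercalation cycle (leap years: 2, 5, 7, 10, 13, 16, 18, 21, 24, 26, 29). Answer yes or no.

Year 1684 AH is year 4 of its 30-year cycle; leap positions are 2, 5, 7, 10, 13, 16, 18, 21, 24, 26, 29, so it is a common year (354 days).

no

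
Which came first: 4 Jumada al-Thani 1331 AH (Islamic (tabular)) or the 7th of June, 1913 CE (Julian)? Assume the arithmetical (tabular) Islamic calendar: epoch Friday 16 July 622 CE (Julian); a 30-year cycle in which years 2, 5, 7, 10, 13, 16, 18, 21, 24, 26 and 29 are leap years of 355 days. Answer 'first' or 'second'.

First date → JDN 2419899; second date → JDN 2419939.
JDN 2419899 < JDN 2419939, so the first date is earlier.

first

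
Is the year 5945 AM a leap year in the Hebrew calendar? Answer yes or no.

Hebrew year 5945 is year 17 of its 19-year Metonic cycle; leap years are at positions 3, 6, 8, 11, 14, 17, 19, so it is a leap year (13 months).

yes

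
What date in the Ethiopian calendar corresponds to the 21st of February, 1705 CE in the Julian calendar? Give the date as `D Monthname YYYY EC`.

27 Yekatit 1697 EC

Both dates share Julian Day Number 2343861; in the Ethiopian calendar that is 27 Yekatit 1697 EC.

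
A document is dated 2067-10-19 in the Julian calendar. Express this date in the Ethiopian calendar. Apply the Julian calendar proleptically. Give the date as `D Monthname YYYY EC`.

21 Tikimt 2060 EC

The source date corresponds to 1 November 2067 in the Gregorian calendar (JDN 2476321).
That day falls on 21 Tikimt 2060 EC in the Ethiopian calendar.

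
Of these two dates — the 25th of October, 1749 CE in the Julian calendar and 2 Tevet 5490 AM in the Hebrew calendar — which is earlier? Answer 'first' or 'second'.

second

Converting both to JDN: 2360178 vs 2352920; the smaller is the second.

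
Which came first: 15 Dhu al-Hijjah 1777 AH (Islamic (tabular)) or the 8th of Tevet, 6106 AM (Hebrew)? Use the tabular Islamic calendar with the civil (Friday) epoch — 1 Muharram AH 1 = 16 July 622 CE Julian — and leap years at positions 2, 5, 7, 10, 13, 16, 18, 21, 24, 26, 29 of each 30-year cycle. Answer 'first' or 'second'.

First date → JDN 2578134; second date → JDN 2577920.
JDN 2577920 < JDN 2578134, so the second date is earlier.

second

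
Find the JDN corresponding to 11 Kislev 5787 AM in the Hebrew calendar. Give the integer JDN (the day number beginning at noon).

In the Gregorian calendar the same day is 21 November 2026.
JDN 2400001 is 17 November 1858 CE (Gregorian), MJD 0; the target day is +61365 days from there, so JDN = 2461366.

2461366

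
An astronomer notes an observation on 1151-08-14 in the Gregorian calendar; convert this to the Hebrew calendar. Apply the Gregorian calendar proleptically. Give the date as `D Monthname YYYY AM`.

23 Av 4911 AM

Julian Day Number of the source date = 2141679.
Converting JDN 2141679 to the Hebrew calendar gives 23 Av 4911 AM.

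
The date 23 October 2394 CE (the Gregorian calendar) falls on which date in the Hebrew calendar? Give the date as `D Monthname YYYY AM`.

Julian Day Number of the source date = 2595746.
Converting JDN 2595746 to the Hebrew calendar gives 28 Tishrei 6155 AM.

28 Tishrei 6155 AM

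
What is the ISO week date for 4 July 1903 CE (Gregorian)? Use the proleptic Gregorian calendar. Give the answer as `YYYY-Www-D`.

The weekday is Saturday (ISO weekday 6).
That Saturday belongs to ISO week 27 of ISO year 1903.

1903-W27-6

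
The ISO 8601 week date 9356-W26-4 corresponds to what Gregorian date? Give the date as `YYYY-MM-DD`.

9356-06-24

ISO week 1 of 9356 is the week containing the first Thursday of 9356.
Week 26, day 4 (Thursday) lands on 9356-06-24.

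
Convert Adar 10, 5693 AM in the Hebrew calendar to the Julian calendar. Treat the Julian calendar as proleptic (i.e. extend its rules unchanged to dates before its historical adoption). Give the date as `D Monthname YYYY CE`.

23 February 1933 CE

Julian Day Number of the source date = 2427140.
Converting JDN 2427140 to the Julian calendar gives 23 February 1933 CE.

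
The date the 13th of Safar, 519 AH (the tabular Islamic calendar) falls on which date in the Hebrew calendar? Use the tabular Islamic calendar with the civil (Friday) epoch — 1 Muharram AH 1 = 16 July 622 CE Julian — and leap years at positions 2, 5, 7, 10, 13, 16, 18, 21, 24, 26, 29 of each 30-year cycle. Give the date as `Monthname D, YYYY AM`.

Nisan 15, 4885 AM

The source date corresponds to 28 March 1125 in the proleptic Gregorian calendar (JDN 2132044).
That day falls on 15 Nisan 4885 AM in the Hebrew calendar.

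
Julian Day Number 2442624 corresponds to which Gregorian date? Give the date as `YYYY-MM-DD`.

1975-07-30

Counting from JDN 2299161 = 15 Oct 1582 gives an offset of 143463 days.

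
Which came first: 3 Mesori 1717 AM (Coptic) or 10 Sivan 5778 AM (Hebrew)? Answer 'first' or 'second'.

first

First date → JDN 2452131; second date → JDN 2458263.
JDN 2452131 < JDN 2458263, so the first date is earlier.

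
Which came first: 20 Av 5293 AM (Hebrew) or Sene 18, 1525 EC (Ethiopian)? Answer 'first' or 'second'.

The two dates have Julian Day Numbers 2281209 and 2281149 respectively.
Since 2281149 < 2281209, the second date comes first.

second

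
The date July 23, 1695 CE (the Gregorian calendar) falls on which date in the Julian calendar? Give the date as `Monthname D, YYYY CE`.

For dates in this range the Gregorian date is 10 days ahead of the Julian.
23 July 1695 Gregorian − 10 days → 13 July 1695 Julian.

July 13, 1695 CE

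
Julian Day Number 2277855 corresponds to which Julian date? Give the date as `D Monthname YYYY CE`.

The proleptic Gregorian equivalent of JDN 2277855 is 15 June 1524.
In the Julian calendar that day is 5 June 1524 CE.

5 June 1524 CE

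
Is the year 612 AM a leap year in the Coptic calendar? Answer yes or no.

612 mod 4 = 0; in the Coptic calendar a year is leap when year mod 4 = 3, so it is a common year.

no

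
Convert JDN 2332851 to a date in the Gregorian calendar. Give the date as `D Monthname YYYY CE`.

JDN 2451545 is 1 Jan 2000; 2332851 is −118694 days from there.

10 January 1675 CE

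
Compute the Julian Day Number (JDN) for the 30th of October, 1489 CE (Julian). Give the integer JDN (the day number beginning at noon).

2265218

Equivalently 8 November 1489 (proleptic Gregorian).
JDN 2400001 is 17 November 1858 CE (Gregorian), MJD 0; the target day is −134783 days from there, so JDN = 2265218.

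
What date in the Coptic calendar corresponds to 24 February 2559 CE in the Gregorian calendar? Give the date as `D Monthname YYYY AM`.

Julian Day Number of the source date = 2655770.
Converting JDN 2655770 to the Coptic calendar gives 13 Meshir 2275 AM.

13 Meshir 2275 AM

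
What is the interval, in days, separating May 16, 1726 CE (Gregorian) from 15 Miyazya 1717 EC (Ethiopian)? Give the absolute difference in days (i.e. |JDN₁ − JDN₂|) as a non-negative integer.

JDN of the first date = 2351604.
JDN of the second date = 2351214.
|2351214 − 2351604| = 390.

390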